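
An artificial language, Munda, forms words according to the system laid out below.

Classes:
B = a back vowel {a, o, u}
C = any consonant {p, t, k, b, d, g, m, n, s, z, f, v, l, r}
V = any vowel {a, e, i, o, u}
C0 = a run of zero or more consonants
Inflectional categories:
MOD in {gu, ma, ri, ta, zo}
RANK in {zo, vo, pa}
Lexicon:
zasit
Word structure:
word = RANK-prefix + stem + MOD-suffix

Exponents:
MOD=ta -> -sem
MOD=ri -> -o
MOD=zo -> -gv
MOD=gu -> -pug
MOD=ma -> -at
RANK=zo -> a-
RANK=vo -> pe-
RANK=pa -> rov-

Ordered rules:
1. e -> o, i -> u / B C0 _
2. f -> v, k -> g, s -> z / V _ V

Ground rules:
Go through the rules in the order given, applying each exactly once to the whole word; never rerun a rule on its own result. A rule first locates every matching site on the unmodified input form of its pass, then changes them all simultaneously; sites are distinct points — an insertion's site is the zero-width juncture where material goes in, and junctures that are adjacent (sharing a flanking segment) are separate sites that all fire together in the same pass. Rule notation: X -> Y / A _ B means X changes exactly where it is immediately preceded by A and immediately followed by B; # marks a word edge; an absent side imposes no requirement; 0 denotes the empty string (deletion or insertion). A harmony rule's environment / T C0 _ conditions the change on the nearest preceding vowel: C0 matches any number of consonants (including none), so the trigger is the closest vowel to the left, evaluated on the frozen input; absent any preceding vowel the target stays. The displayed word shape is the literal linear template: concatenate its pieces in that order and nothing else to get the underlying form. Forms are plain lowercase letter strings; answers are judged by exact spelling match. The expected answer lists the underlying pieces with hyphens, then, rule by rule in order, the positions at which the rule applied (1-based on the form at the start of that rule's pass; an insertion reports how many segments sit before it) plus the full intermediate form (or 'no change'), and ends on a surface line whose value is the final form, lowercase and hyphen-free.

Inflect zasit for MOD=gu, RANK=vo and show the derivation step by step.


underlying: pe-zasit-pug
1. e -> o, i -> u / B C0 _: fires at position(s) 6: pezasutpug
2. f -> v, k -> g, s -> z / V _ V: fires at position(s) 5: pezazutpug
surface: pezazutpug


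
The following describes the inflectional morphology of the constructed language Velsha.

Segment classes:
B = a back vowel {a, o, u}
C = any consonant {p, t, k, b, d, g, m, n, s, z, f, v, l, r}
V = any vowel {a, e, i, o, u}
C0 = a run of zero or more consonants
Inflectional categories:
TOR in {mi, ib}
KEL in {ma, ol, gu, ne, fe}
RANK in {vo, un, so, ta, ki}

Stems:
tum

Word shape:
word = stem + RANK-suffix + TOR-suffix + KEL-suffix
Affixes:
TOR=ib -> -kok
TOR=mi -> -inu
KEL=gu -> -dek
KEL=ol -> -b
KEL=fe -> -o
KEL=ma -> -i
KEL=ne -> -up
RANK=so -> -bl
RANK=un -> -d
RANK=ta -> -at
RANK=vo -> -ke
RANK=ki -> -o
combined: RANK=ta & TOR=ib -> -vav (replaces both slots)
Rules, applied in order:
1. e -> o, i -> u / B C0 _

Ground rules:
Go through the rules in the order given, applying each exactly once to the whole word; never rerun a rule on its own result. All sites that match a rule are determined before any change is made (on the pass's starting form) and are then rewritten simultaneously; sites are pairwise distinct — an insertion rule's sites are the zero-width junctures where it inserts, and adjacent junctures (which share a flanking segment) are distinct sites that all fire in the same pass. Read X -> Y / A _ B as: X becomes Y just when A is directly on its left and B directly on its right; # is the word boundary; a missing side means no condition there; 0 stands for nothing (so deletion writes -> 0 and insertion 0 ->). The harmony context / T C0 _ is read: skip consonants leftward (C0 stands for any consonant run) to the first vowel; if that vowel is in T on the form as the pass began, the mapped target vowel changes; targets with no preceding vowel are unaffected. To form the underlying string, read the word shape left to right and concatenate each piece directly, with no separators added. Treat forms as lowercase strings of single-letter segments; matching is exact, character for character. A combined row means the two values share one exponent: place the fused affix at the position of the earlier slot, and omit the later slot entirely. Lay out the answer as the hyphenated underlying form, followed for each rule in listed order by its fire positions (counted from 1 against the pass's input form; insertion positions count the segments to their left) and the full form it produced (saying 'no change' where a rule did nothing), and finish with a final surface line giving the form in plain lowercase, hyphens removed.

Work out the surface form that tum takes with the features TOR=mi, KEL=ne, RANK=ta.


underlying: tum-at-inu-up
1. e -> o, i -> u / B C0 _: fires at position(s) 6: tumatunuup
surface: tumatunuup


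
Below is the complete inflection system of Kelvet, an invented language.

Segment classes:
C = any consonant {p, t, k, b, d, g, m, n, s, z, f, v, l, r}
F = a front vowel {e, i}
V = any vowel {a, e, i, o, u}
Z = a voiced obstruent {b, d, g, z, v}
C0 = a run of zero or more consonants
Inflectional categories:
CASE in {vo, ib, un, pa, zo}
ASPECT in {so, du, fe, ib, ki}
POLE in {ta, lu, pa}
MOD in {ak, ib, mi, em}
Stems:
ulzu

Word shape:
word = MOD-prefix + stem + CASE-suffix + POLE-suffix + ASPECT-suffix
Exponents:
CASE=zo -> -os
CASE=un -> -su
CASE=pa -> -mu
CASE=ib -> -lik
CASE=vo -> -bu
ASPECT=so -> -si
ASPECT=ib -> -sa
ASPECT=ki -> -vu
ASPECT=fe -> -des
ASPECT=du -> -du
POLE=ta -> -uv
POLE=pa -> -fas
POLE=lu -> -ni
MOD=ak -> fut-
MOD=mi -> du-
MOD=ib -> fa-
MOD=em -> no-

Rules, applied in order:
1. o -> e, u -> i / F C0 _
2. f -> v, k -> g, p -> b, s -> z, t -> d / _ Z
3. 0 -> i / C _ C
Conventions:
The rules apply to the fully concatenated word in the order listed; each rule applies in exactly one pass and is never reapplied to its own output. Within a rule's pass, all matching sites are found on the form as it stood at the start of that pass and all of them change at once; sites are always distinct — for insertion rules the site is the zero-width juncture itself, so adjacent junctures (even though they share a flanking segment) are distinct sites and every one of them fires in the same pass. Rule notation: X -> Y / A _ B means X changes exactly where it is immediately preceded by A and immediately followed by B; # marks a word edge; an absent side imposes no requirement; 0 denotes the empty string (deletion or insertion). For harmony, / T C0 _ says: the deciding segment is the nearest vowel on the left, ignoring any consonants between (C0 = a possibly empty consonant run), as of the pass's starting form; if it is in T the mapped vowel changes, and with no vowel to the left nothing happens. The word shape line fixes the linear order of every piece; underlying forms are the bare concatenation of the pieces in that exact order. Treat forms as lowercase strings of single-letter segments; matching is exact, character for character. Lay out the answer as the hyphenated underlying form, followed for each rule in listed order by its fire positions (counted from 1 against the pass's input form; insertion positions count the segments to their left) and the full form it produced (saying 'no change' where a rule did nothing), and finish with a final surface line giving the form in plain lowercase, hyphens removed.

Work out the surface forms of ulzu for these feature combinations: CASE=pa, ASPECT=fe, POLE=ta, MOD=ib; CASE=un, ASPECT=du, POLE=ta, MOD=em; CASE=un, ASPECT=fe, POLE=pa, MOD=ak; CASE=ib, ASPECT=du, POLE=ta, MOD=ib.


cell CASE=pa, ASPECT=fe, POLE=ta, MOD=ib:
underlying: fa-ulzu-mu-uv-des
1. o -> e, u -> i / F C0 _: no change
2. f -> v, k -> g, p -> b, s -> z, t -> d / _ Z: no change
3. 0 -> i / C _ C: inserts after position(s) 4, 10: faulizumuuvides
surface: faulizumuuvides

cell CASE=un, ASPECT=du, POLE=ta, MOD=em:
underlying: no-ulzu-su-uv-du
1. o -> e, u -> i / F C0 _: no change
2. f -> v, k -> g, p -> b, s -> z, t -> d / _ Z: no change
3. 0 -> i / C _ C: inserts after position(s) 4, 10: noulizusuuvidu
surface: noulizusuuvidu

cell CASE=un, ASPECT=fe, POLE=pa, MOD=ak:
underlying: fut-ulzu-su-fas-des
1. o -> e, u -> i / F C0 _: no change
2. f -> v, k -> g, p -> b, s -> z, t -> d / _ Z: fires at position(s) 12: futulzusufazdes
3. 0 -> i / C _ C: inserts after position(s) 5, 12: futulizusufazides
surface: futulizusufazides

cell CASE=ib, ASPECT=du, POLE=ta, MOD=ib:
underlying: fa-ulzu-lik-uv-du
1. o -> e, u -> i / F C0 _: fires at position(s) 10: faulzulikivdu
2. f -> v, k -> g, p -> b, s -> z, t -> d / _ Z: no change
3. 0 -> i / C _ C: inserts after position(s) 4, 11: faulizulikividu
surface: faulizulikividu


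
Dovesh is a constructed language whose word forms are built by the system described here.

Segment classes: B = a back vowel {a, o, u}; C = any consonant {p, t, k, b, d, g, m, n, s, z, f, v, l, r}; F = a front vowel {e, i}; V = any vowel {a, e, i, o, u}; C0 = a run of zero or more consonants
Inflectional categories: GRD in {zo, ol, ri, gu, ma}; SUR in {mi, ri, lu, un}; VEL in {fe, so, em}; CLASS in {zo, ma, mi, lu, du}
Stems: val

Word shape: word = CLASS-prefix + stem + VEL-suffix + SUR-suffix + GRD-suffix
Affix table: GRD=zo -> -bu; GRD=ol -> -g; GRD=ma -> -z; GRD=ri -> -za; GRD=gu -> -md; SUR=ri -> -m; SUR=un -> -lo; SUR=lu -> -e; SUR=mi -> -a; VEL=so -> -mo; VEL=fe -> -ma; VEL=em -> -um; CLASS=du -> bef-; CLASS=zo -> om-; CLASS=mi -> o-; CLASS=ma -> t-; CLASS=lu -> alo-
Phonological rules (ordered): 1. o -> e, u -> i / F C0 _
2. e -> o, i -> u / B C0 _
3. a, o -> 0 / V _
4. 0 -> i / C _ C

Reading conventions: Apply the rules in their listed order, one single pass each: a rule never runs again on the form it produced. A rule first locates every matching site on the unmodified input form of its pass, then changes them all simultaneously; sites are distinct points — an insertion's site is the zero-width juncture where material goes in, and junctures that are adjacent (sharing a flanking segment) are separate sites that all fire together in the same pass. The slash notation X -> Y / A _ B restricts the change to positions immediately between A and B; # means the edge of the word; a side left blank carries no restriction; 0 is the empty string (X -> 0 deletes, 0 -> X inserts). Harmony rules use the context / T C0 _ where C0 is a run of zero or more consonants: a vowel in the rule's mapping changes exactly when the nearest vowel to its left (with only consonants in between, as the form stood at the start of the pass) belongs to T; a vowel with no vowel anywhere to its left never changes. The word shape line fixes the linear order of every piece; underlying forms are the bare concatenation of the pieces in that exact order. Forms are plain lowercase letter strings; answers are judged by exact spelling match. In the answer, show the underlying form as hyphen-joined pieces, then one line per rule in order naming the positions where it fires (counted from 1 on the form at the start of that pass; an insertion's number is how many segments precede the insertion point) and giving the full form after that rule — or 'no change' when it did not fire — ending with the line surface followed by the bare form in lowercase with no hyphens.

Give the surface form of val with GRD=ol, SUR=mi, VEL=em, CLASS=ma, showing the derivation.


underlying: t-val-um-a-g
1. o -> e, u -> i / F C0 _: no change
2. e -> o, i -> u / B C0 _: no change
3. a, o -> 0 / V _: no change
4. 0 -> i / C _ C: inserts after position(s) 1: tivalumag
surface: tivalumag


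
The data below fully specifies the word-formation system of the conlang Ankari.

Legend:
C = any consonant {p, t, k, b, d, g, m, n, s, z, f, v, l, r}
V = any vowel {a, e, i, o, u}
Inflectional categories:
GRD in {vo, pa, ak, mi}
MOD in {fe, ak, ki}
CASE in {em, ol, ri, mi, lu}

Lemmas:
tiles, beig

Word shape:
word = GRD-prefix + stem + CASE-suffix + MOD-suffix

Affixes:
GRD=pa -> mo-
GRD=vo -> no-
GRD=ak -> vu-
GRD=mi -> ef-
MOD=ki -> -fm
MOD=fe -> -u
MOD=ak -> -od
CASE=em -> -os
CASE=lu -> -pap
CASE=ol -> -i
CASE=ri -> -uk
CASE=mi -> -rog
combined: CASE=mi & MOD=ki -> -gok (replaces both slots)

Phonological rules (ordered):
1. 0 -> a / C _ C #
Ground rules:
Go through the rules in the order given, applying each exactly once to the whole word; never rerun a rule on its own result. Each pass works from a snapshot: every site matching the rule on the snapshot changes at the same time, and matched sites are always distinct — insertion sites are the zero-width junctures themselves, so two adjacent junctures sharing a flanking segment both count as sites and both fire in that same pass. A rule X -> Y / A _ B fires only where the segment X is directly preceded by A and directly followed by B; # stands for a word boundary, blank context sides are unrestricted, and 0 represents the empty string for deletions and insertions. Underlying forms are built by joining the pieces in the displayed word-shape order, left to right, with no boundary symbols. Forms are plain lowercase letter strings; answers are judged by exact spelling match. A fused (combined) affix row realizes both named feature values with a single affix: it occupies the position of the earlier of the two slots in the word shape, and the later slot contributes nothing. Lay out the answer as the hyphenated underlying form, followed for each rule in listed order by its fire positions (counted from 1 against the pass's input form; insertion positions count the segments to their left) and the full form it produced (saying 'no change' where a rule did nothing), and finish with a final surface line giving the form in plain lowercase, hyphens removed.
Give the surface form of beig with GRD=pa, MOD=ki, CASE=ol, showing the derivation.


underlying: mo-beig-i-fm
1. 0 -> a / C _ C #: inserts after position(s) 8: mobeigifam
surface: mobeigifam


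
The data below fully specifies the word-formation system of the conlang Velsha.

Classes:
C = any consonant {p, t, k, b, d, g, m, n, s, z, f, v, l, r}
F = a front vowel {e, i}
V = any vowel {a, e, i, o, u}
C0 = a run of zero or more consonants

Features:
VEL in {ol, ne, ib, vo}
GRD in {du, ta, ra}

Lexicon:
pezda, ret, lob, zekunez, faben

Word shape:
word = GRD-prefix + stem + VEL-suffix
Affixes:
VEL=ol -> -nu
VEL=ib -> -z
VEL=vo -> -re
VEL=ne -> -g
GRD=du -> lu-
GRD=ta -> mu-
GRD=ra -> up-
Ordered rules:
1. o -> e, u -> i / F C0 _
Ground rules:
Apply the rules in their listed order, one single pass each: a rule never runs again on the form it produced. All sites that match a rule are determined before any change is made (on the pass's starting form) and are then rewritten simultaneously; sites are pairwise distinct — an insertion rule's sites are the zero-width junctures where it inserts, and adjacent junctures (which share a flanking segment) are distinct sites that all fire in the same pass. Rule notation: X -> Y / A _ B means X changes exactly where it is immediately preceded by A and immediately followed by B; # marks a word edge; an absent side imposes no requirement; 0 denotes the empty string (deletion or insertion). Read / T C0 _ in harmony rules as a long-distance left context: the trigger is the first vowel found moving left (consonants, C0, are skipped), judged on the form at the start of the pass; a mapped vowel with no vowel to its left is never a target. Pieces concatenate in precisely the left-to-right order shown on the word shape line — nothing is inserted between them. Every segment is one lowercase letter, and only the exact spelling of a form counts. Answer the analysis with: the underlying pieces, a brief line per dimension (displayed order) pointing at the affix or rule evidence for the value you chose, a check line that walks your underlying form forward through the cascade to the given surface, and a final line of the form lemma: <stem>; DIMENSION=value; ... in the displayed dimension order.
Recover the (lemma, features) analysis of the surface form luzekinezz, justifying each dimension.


underlying: lu-zekunez-z
VEL=ib - signalled by the affix -z
GRD=du - signalled by the affix lu-
check: luzekunezz -> luzekinezz
lemma: zekunez; VEL=ib; GRD=du


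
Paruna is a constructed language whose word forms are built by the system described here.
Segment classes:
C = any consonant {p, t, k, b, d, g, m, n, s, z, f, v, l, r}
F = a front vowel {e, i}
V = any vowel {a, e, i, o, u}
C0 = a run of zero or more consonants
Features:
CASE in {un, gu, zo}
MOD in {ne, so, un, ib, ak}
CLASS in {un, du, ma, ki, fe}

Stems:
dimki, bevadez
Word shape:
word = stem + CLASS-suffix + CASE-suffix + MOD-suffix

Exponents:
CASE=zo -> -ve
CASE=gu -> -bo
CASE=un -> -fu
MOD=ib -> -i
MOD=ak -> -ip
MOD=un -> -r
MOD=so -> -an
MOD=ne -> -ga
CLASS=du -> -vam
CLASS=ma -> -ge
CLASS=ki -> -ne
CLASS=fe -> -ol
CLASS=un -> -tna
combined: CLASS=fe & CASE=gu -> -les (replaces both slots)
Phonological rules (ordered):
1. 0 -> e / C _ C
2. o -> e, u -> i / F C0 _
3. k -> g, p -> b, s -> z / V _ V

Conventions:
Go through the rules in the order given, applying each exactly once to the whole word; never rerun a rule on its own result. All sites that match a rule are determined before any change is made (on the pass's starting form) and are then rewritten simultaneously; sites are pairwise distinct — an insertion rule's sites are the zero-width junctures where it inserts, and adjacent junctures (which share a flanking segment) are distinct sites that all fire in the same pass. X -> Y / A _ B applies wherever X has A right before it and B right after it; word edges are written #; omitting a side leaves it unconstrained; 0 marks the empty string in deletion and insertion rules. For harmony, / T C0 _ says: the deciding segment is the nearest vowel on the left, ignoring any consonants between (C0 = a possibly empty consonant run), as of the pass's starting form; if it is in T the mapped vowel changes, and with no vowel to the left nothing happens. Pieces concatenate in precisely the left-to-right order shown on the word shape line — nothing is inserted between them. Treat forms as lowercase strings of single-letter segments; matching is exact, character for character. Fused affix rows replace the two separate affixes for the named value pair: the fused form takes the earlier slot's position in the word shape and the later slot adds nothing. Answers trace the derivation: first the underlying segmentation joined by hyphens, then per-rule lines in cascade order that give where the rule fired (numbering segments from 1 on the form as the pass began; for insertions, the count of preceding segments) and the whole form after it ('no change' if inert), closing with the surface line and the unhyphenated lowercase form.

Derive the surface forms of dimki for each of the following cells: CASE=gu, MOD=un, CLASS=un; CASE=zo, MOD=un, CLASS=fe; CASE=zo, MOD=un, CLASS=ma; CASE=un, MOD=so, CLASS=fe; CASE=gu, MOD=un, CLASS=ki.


cell CASE=gu, MOD=un, CLASS=un:
underlying: dimki-tna-bo-r
1. 0 -> e / C _ C: inserts after position(s) 3, 6: dimekitenabor
2. o -> e, u -> i / F C0 _: no change
3. k -> g, p -> b, s -> z / V _ V: fires at position(s) 5: dimegitenabor
surface: dimegitenabor

cell CASE=zo, MOD=un, CLASS=fe:
underlying: dimki-ol-ve-r
1. 0 -> e / C _ C: inserts after position(s) 3, 7: dimekiolever
2. o -> e, u -> i / F C0 _: fires at position(s) 7: dimekielever
3. k -> g, p -> b, s -> z / V _ V: fires at position(s) 5: dimegielever
surface: dimegielever

cell CASE=zo, MOD=un, CLASS=ma:
underlying: dimki-ge-ve-r
1. 0 -> e / C _ C: inserts after position(s) 3: dimekigever
2. o -> e, u -> i / F C0 _: no change
3. k -> g, p -> b, s -> z / V _ V: fires at position(s) 5: dimegigever
surface: dimegigever

cell CASE=un, MOD=so, CLASS=fe:
underlying: dimki-ol-fu-an
1. 0 -> e / C _ C: inserts after position(s) 3, 7: dimekiolefuan
2. o -> e, u -> i / F C0 _: fires at position(s) 7, 11: dimekielefian
3. k -> g, p -> b, s -> z / V _ V: fires at position(s) 5: dimegielefian
surface: dimegielefian

cell CASE=gu, MOD=un, CLASS=ki:
underlying: dimki-ne-bo-r
1. 0 -> e / C _ C: inserts after position(s) 3: dimekinebor
2. o -> e, u -> i / F C0 _: fires at position(s) 10: dimekineber
3. k -> g, p -> b, s -> z / V _ V: fires at position(s) 5: dimegineber
surface: dimegineber


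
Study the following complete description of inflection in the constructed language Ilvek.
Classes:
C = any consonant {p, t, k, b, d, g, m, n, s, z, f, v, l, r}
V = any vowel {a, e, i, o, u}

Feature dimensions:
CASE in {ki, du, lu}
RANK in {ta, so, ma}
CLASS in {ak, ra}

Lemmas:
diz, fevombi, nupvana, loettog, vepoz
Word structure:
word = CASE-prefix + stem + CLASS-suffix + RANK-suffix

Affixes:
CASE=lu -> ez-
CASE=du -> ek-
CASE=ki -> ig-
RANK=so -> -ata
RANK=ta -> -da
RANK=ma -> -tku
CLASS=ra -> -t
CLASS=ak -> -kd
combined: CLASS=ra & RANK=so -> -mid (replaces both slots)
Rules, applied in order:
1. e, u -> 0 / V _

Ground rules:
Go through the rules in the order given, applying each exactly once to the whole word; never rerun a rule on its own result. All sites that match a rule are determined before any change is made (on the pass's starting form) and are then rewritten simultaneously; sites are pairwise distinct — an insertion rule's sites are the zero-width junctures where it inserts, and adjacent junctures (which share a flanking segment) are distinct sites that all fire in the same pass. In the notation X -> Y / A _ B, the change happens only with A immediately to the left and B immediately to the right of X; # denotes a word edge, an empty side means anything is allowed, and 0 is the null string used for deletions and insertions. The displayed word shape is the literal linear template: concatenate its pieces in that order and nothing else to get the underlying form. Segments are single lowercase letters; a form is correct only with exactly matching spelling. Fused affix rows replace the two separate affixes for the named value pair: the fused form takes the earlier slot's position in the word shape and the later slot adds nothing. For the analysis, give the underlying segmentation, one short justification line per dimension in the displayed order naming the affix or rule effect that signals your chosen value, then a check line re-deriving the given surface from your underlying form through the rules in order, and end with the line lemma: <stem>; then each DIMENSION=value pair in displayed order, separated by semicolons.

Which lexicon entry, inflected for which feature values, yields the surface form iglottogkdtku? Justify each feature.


underlying: ig-loettog-kd-tku
CASE=ki - signalled by the affix ig-
RANK=ma - signalled by the affix -tku
CLASS=ak - signalled by the affix -kd
check: igloettogkdtku -> iglottogkdtku
lemma: loettog; CASE=ki; RANK=ma; CLASS=ak


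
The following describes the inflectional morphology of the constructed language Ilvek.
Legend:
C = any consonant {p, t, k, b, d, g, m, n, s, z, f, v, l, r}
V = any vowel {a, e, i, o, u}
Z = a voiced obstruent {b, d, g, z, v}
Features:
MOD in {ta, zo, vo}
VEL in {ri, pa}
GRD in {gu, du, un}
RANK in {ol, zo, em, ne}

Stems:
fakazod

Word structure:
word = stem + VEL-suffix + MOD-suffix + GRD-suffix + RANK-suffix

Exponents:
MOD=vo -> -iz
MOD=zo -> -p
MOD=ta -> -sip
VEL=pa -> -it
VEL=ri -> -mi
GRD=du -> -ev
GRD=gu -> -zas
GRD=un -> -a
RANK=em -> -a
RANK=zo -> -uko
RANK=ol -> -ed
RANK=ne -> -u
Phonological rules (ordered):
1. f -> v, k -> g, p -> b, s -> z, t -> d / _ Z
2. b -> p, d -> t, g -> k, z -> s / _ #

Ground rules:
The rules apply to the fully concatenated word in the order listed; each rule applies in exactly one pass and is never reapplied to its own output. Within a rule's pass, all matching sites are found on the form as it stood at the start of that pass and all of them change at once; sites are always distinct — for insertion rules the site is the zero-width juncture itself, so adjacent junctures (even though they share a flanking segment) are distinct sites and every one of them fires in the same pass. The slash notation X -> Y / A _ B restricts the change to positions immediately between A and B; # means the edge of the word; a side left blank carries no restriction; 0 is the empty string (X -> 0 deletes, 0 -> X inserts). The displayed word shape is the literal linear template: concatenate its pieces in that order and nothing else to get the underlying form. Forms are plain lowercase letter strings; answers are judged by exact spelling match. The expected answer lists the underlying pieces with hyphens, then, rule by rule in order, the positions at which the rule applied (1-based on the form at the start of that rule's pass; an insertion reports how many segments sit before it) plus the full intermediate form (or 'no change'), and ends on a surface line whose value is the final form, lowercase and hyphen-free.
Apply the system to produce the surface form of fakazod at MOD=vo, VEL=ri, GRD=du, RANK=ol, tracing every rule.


underlying: fakazod-mi-iz-ev-ed
1. f -> v, k -> g, p -> b, s -> z, t -> d / _ Z: no change
2. b -> p, d -> t, g -> k, z -> s / _ #: fires at position(s) 15: fakazodmiizevet
surface: fakazodmiizevet


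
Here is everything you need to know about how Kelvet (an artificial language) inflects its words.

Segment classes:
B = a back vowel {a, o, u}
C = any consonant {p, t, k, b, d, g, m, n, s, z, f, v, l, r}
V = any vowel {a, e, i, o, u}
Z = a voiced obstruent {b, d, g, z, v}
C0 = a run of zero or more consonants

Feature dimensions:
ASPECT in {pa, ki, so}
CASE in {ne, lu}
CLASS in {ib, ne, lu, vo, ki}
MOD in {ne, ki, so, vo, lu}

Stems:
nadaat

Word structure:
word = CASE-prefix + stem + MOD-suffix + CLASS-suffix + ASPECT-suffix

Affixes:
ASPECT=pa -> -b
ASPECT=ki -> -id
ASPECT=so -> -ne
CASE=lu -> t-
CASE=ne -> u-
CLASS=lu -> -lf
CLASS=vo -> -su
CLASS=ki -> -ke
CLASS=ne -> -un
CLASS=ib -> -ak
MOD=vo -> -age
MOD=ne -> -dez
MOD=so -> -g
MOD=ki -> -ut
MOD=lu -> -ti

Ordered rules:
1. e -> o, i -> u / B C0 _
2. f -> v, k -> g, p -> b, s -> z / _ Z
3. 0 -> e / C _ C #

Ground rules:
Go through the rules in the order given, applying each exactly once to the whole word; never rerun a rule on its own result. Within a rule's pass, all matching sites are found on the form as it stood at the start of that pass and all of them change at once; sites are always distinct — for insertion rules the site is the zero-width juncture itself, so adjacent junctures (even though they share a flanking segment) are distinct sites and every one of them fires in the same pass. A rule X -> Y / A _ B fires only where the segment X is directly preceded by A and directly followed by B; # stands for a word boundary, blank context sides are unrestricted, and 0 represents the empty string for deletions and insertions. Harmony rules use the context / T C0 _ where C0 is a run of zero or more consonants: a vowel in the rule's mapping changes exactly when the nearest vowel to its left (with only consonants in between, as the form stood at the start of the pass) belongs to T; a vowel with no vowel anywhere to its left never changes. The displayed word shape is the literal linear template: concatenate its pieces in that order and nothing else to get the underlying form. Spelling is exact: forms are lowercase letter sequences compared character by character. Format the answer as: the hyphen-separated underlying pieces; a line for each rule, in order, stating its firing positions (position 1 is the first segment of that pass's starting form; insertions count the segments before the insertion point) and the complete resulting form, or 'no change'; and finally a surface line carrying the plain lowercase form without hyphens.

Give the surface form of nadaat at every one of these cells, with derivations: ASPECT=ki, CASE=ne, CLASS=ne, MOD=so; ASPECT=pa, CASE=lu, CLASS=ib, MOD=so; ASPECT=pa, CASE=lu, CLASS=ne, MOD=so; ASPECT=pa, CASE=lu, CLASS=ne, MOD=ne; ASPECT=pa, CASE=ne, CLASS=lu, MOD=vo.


cell ASPECT=ki, CASE=ne, CLASS=ne, MOD=so:
underlying: u-nadaat-g-un-id
1. e -> o, i -> u / B C0 _: fires at position(s) 11: unadaatgunud
2. f -> v, k -> g, p -> b, s -> z / _ Z: no change
3. 0 -> e / C _ C #: no change
surface: unadaatgunud

cell ASPECT=pa, CASE=lu, CLASS=ib, MOD=so:
underlying: t-nadaat-g-ak-b
1. e -> o, i -> u / B C0 _: no change
2. f -> v, k -> g, p -> b, s -> z / _ Z: fires at position(s) 10: tnadaatgagb
3. 0 -> e / C _ C #: inserts after position(s) 10: tnadaatgageb
surface: tnadaatgageb

cell ASPECT=pa, CASE=lu, CLASS=ne, MOD=so:
underlying: t-nadaat-g-un-b
1. e -> o, i -> u / B C0 _: no change
2. f -> v, k -> g, p -> b, s -> z / _ Z: no change
3. 0 -> e / C _ C #: inserts after position(s) 10: tnadaatguneb
surface: tnadaatguneb

cell ASPECT=pa, CASE=lu, CLASS=ne, MOD=ne:
underlying: t-nadaat-dez-un-b
1. e -> o, i -> u / B C0 _: fires at position(s) 9: tnadaatdozunb
2. f -> v, k -> g, p -> b, s -> z / _ Z: no change
3. 0 -> e / C _ C #: inserts after position(s) 12: tnadaatdozuneb
surface: tnadaatdozuneb

cell ASPECT=pa, CASE=ne, CLASS=lu, MOD=vo:
underlying: u-nadaat-age-lf-b
1. e -> o, i -> u / B C0 _: fires at position(s) 10: unadaatagolfb
2. f -> v, k -> g, p -> b, s -> z / _ Z: fires at position(s) 12: unadaatagolvb
3. 0 -> e / C _ C #: inserts after position(s) 12: unadaatagolveb
surface: unadaatagolveb


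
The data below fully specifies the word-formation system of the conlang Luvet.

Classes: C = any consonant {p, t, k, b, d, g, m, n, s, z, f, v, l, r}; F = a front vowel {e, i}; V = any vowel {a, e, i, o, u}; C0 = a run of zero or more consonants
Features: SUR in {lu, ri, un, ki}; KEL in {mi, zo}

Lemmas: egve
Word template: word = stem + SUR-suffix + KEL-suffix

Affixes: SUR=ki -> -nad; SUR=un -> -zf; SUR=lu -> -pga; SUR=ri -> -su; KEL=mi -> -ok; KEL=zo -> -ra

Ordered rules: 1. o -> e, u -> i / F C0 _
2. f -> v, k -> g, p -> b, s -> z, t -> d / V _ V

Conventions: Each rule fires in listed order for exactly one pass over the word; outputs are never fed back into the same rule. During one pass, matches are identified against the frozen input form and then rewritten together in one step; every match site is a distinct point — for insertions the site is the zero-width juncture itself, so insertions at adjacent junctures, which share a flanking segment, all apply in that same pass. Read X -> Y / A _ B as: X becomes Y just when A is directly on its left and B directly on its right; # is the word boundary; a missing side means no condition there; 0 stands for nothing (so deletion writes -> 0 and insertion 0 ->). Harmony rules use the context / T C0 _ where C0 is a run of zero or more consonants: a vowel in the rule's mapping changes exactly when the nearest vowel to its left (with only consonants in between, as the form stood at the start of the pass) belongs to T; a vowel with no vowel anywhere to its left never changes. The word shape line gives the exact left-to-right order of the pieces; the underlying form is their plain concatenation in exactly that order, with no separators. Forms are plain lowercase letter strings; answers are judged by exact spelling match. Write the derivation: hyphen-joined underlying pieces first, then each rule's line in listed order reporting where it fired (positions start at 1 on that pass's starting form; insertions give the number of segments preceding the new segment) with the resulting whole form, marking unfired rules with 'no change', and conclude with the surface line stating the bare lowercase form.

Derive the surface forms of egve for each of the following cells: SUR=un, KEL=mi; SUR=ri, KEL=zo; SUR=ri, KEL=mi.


cell SUR=un, KEL=mi:
underlying: egve-zf-ok
1. o -> e, u -> i / F C0 _: fires at position(s) 7: egvezfek
2. f -> v, k -> g, p -> b, s -> z, t -> d / V _ V: no change
surface: egvezfek

cell SUR=ri, KEL=zo:
underlying: egve-su-ra
1. o -> e, u -> i / F C0 _: fires at position(s) 6: egvesira
2. f -> v, k -> g, p -> b, s -> z, t -> d / V _ V: fires at position(s) 5: egvezira
surface: egvezira

cell SUR=ri, KEL=mi:
underlying: egve-su-ok
1. o -> e, u -> i / F C0 _: fires at position(s) 6: egvesiok
2. f -> v, k -> g, p -> b, s -> z, t -> d / V _ V: fires at position(s) 5: egveziok
surface: egveziok


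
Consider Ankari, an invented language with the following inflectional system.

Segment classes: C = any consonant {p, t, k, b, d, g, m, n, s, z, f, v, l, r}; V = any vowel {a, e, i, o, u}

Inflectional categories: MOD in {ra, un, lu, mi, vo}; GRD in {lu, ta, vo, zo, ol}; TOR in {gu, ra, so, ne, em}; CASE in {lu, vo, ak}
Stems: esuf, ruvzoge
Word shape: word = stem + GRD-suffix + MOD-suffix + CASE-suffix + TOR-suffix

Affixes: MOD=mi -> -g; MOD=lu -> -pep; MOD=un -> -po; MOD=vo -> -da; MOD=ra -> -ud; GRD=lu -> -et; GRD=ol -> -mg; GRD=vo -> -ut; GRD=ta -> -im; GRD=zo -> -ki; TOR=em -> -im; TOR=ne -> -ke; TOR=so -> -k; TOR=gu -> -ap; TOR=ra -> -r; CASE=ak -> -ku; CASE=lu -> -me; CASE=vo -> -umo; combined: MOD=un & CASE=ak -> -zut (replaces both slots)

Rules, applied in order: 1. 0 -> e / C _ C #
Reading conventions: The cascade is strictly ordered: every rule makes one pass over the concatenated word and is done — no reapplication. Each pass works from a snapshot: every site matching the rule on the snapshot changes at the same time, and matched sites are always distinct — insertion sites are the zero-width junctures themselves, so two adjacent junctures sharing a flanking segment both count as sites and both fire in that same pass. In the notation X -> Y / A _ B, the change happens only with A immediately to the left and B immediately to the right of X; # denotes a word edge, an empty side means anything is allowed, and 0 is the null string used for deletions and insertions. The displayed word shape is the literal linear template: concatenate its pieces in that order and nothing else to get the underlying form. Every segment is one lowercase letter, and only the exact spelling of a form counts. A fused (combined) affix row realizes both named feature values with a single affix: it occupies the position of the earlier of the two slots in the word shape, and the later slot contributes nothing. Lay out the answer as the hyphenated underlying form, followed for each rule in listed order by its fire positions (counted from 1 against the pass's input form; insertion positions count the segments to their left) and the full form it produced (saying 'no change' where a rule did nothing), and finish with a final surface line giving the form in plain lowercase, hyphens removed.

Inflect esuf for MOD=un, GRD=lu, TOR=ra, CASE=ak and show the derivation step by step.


underlying: esuf-et-zut-r
1. 0 -> e / C _ C #: inserts after position(s) 9: esufetzuter
surface: esufetzuter


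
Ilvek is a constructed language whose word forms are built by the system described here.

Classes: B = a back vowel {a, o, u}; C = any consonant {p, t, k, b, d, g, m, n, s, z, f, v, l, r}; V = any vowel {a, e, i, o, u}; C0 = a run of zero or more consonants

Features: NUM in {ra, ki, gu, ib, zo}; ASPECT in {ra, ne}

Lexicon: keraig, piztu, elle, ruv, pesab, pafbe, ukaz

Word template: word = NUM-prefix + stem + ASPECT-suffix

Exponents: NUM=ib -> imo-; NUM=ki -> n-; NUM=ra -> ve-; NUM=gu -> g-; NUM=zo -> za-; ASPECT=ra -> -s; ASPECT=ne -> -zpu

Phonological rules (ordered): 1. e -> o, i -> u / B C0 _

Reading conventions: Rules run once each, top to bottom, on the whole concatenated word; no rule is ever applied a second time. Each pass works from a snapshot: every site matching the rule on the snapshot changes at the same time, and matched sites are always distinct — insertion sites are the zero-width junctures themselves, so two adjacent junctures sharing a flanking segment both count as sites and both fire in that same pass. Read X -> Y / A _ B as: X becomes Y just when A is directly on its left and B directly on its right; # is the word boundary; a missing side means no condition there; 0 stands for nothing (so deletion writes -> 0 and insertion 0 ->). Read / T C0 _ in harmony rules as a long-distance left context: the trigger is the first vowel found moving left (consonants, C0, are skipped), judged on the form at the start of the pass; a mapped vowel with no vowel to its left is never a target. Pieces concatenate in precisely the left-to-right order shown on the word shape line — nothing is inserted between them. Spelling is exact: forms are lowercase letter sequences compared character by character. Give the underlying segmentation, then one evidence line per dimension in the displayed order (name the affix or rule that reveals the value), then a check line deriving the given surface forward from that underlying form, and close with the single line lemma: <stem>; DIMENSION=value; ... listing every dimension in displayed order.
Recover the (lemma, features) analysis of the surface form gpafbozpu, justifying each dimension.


underlying: g-pafbe-zpu
NUM=gu - signalled by the affix g-
ASPECT=ne - signalled by the affix -zpu
check: gpafbezpu -> gpafbozpu
lemma: pafbe; NUM=gu; ASPECT=ne


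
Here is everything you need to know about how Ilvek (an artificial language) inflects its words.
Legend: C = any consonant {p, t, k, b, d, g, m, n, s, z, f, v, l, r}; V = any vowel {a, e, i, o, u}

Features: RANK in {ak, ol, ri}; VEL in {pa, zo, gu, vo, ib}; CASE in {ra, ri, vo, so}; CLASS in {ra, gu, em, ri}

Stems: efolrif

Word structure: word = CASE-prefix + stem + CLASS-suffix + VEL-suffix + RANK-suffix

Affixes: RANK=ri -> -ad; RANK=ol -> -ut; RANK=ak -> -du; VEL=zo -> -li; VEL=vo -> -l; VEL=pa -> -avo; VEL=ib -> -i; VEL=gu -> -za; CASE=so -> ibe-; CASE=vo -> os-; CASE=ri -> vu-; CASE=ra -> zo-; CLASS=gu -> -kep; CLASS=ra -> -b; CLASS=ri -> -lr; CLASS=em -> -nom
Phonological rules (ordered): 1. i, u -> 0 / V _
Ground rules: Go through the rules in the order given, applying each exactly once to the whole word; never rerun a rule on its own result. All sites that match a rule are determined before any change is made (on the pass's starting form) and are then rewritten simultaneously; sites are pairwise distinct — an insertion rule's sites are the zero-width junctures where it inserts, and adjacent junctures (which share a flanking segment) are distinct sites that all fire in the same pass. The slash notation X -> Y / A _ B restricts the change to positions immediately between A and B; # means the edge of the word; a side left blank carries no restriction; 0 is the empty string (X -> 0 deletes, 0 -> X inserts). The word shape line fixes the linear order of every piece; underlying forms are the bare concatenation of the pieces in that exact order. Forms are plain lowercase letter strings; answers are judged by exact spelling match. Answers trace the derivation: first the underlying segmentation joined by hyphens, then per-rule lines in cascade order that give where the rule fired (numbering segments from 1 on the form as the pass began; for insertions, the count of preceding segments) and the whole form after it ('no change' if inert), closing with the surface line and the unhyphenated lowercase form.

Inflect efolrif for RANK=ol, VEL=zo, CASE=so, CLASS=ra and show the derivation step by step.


underlying: ibe-efolrif-b-li-ut
1. i, u -> 0 / V _: fires at position(s) 14: ibeefolrifblit
surface: ibeefolrifblit


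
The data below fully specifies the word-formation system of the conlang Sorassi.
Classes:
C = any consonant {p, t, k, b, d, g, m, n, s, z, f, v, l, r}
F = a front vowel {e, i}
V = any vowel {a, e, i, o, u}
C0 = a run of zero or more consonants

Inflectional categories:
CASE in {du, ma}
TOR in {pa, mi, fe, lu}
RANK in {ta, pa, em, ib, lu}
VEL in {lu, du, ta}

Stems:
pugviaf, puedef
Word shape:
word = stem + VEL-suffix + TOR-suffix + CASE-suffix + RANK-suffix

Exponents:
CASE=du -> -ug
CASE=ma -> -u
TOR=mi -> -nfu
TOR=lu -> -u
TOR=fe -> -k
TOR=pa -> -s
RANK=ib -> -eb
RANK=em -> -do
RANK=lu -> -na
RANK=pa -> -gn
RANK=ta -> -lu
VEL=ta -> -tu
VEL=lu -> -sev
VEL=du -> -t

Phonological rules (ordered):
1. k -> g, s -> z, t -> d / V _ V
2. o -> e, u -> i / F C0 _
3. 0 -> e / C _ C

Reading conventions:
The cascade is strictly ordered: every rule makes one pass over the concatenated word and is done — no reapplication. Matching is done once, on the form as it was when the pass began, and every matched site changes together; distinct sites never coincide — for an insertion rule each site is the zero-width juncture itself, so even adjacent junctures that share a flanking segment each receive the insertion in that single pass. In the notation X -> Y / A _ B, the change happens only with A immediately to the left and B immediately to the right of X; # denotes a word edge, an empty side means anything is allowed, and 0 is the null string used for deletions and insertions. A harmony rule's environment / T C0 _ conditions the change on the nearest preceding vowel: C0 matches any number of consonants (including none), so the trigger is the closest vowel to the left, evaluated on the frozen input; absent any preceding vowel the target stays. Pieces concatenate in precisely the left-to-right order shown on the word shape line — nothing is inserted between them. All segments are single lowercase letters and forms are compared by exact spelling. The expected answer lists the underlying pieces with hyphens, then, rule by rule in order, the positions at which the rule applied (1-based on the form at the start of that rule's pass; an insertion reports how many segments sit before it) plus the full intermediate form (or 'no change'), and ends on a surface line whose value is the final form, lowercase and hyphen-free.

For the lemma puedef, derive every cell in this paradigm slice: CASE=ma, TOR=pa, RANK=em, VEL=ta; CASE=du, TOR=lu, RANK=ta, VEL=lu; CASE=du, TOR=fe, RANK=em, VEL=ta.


cell CASE=ma, TOR=pa, RANK=em, VEL=ta:
underlying: puedef-tu-s-u-do
1. k -> g, s -> z, t -> d / V _ V: fires at position(s) 9: puedeftuzudo
2. o -> e, u -> i / F C0 _: fires at position(s) 8: puedeftizudo
3. 0 -> e / C _ C: inserts after position(s) 6: puedefetizudo
surface: puedefetizudo

cell CASE=du, TOR=lu, RANK=ta, VEL=lu:
underlying: puedef-sev-u-ug-lu
1. k -> g, s -> z, t -> d / V _ V: no change
2. o -> e, u -> i / F C0 _: fires at position(s) 10: puedefseviuglu
3. 0 -> e / C _ C: inserts after position(s) 6, 12: puedefeseviugelu
surface: puedefeseviugelu

cell CASE=du, TOR=fe, RANK=em, VEL=ta:
underlying: puedef-tu-k-ug-do
1. k -> g, s -> z, t -> d / V _ V: fires at position(s) 9: puedeftugugdo
2. o -> e, u -> i / F C0 _: fires at position(s) 8: puedeftigugdo
3. 0 -> e / C _ C: inserts after position(s) 6, 11: puedefetigugedo
surface: puedefetigugedo
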